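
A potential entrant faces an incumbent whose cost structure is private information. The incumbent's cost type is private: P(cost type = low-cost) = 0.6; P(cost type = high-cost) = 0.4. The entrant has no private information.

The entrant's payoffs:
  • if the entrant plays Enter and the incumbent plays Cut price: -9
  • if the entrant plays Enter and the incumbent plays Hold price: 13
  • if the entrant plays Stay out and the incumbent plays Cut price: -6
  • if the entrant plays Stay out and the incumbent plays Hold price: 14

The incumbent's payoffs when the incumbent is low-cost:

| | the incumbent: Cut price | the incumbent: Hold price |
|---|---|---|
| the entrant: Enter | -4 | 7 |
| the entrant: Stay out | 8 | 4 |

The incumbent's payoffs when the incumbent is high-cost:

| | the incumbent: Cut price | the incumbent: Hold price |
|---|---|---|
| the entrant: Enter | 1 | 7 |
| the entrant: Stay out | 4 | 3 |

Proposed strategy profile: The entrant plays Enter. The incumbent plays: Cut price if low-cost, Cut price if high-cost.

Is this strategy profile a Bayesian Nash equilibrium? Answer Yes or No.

The entrant plays Enter: E[Enter] = 0.6·(-9) + 0.4·(-9) = -9; E[Stay out] = -6. Not best-responding. ✗
The incumbent (cost type low-cost), facing Enter: Cut price gives -4, Hold price gives 7. Proposed Cut price is not best — profitable deviation exists. ✗
The incumbent (cost type high-cost), facing Enter: Cut price gives 1, Hold price gives 7. Proposed Cut price is not best — profitable deviation exists. ✗

No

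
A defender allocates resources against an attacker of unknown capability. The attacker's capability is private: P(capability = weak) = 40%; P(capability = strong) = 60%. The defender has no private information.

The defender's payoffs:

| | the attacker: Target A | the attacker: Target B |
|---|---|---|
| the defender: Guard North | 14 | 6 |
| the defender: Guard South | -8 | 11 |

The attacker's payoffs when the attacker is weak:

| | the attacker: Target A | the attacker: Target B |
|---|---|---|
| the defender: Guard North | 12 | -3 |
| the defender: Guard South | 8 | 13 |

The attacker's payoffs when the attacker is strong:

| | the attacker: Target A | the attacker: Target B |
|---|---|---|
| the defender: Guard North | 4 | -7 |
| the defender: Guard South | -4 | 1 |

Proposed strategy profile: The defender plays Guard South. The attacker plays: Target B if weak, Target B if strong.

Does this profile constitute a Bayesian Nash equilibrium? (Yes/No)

Yes

The defender plays Guard South: E[Guard South] = 0.4·(11) + 0.6·(11) = 11; E[Guard North] = 6. Best-responding. ✓
The attacker (capability weak), facing Guard South: Target A gives 8, Target B gives 13. Proposed Target B is best. ✓
The attacker (capability strong), facing Guard South: Target A gives -4, Target B gives 1. Proposed Target B is best. ✓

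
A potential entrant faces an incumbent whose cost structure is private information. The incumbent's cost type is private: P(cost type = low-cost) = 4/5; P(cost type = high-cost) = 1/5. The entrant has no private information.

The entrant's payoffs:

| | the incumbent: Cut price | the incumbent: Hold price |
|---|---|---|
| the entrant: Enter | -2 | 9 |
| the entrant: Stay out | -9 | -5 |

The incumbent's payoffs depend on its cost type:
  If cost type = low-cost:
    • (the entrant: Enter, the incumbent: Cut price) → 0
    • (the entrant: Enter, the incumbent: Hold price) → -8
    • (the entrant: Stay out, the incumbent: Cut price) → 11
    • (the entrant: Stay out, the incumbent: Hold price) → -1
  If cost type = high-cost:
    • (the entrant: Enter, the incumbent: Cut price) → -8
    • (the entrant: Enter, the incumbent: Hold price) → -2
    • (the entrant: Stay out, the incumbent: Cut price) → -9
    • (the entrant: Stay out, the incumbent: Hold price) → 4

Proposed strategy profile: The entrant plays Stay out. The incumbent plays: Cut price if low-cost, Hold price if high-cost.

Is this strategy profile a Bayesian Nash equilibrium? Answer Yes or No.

A profile is a BNE iff every type of every player is best-responding given beliefs about the other side.
The entrant plays Stay out: E[Stay out] = 4/5·(-9) + 1/5·(-5) = -41/5; E[Enter] = 1/5. Not best-responding. ✗
The incumbent (cost type low-cost), facing Stay out: Cut price gives 11, Hold price gives -1. Proposed Cut price is best. ✓
The incumbent (cost type high-cost), facing Stay out: Cut price gives -9, Hold price gives 4. Proposed Hold price is best. ✓

No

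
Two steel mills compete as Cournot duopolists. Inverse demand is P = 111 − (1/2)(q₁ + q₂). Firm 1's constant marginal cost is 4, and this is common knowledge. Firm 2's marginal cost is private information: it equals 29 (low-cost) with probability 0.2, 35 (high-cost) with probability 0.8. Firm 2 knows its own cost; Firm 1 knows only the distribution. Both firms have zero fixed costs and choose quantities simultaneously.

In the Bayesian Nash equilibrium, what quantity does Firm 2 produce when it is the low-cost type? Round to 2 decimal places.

Type-c best response for Firm 2: q₂(c) = (111 − c) − q₁/2.
Firm 1 maximizes expected profit; its first-order condition is 111 − q₁ − (1/2)E[q₂] − 4 = 0.
Substituting E[q₂] and solving: E[c₂] = 33.8, so q₁ = (111 − 2·4 + 33.8)/(3/2) = 91.2.
q₂(low-cost) = (111 − 29 − (1/2)·91.2) = 36.4.

36.40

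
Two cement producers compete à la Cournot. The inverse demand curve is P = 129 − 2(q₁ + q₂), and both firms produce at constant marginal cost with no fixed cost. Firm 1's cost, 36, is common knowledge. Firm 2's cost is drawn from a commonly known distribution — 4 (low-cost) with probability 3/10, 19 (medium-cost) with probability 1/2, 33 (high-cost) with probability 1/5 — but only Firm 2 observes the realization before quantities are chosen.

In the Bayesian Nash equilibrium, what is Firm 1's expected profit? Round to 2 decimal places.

306.69

Type-c best response for Firm 2: q₂(c) = (129 − c)/4 − q₁/2.
Firm 1 maximizes expected profit; its first-order condition is 129 − 4q₁ − 2E[q₂] − 36 = 0.
Substituting E[q₂] and solving: E[c₂] = 17.3, so q₁ = (129 − 2·36 + 17.3)/6 = 12.3833.
E[P] = 129 − 2·(q₁ + E[q₂]) = 60.7667; Firm 1's expected profit = (E[P] − 36)·q₁ = (60.7667 − 36)·12.3833 = 306.694.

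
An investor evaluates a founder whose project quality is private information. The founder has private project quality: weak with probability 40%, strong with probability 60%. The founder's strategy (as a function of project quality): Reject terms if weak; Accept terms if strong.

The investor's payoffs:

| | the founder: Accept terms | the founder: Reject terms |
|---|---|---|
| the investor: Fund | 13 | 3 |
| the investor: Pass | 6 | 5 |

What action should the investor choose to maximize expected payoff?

E[Fund] = 0.4·(3) + 0.6·(13) = 9
E[Pass] = 0.4·(5) + 0.6·(6) = 5.6
Best response: Fund (9 is the largest).

Fund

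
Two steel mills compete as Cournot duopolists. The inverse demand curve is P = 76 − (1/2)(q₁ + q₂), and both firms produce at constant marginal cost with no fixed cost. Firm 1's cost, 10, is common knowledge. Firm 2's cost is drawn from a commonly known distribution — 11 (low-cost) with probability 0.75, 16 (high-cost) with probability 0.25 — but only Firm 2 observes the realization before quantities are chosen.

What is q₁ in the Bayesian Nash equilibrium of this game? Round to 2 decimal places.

45.50

Type-c best response for Firm 2: q₂(c) = (76 − c) − q₁/2.
Firm 1 maximizes expected profit; its first-order condition is 76 − q₁ − (1/2)E[q₂] − 10 = 0.
Substituting E[q₂] and solving: E[c₂] = 12.25, so q₁ = (76 − 2·10 + 12.25)/(3/2) = 45.5.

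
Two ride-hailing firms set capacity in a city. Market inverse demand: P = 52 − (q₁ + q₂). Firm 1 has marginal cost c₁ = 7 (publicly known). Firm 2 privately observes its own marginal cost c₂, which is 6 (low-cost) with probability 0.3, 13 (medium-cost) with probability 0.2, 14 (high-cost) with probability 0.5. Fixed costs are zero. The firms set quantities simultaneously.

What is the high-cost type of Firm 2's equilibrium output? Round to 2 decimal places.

Firm 2 with cost c maximizes (52 − (q₁+q₂) − c)·q₂, giving q₂(c) = (52 − c − q₁)/2.
E[c₂] = 0.3·6 + 0.2·13 + 0.5·14 = 11.4
Firm 1's FOC against E[q₂] yields q₁ = (52 − 2·7 + E[c₂])/3 = (52 − 14 + 11.4)/3 = 16.4667.
q₂(high-cost) = (52 − 14 − 16.4667)/2 = 10.7667.

10.77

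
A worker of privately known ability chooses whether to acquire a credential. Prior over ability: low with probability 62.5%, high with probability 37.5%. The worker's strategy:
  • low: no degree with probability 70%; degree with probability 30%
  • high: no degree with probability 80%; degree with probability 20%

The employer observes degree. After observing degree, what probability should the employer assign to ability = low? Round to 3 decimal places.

0.714

P(degree) = 0.625·0.3 + 0.375·0.2 = 0.2625
P(low | degree) = (0.625·0.3) / 0.2625 = 0.1875 / 0.2625 = 0.714286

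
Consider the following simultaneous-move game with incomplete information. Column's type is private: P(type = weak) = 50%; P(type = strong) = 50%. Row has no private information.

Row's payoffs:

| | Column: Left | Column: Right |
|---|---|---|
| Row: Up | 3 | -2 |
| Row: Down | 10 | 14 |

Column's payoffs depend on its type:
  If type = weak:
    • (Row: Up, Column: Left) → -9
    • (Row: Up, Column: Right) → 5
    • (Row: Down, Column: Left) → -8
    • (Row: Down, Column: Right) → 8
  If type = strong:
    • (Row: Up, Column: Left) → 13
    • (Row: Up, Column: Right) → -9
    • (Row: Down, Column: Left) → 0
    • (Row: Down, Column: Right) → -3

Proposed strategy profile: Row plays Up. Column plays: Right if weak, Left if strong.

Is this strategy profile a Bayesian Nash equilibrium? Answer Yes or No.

A profile is a BNE iff every type of every player is best-responding given beliefs about the other side.
Row plays Up: E[Up] = 0.5·(-2) + 0.5·(3) = 0.5; E[Down] = 12. Not best-responding. ✗
Column (type weak), facing Up: Left gives -9, Right gives 5. Proposed Right is best. ✓
Column (type strong), facing Up: Left gives 13, Right gives -9. Proposed Left is best. ✓

No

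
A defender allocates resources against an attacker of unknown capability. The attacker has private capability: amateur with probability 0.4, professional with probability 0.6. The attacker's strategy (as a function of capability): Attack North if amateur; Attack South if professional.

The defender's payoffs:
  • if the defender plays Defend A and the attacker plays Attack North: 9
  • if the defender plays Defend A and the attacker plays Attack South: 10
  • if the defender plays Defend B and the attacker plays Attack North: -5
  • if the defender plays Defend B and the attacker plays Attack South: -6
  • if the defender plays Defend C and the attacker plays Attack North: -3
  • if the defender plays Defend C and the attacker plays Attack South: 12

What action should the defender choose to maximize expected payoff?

Defend A

E[Defend A] = 0.4·(9) + 0.6·(10) = 9.6
E[Defend B] = 0.4·(-5) + 0.6·(-6) = -5.6
E[Defend C] = 0.4·(-3) + 0.6·(12) = 6
Best response: Defend A (9.6 is the largest).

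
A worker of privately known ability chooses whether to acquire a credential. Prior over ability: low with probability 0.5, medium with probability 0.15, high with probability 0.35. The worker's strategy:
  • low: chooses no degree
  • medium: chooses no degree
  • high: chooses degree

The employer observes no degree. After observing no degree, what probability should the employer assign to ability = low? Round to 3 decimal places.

P(no degree) = 0.5·1 + 0.15·1 + 0.35·0 = 0.65
P(low | no degree) = (0.5·1) / 0.65 = 0.5 / 0.65 = 0.769231

0.769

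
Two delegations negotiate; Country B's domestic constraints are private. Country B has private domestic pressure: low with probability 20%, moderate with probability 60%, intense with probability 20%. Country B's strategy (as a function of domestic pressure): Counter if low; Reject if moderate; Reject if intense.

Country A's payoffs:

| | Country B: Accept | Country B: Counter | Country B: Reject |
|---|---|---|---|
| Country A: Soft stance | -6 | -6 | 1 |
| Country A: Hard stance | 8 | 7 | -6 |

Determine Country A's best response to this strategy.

Compute Country A's expected payoff for each action, taking the expectation over Country B's type.
E[Soft stance] = 0.2·(-6) + 0.6·(1) + 0.2·(1) = -0.4
E[Hard stance] = 0.2·(7) + 0.6·(-6) + 0.2·(-6) = -3.4
Best response: Soft stance (-0.4 is the largest).

Soft stance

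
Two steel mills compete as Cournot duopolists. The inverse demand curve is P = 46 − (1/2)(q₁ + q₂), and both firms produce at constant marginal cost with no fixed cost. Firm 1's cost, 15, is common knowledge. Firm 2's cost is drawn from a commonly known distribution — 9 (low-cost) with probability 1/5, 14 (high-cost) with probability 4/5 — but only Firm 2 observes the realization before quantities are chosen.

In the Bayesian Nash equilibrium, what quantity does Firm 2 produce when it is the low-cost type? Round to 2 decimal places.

Type-c best response for Firm 2: q₂(c) = (46 − c) − q₁/2.
Firm 1 maximizes expected profit; its first-order condition is 46 − q₁ − (1/2)E[q₂] − 15 = 0.
Substituting E[q₂] and solving: E[c₂] = 13, so q₁ = (46 − 2·15 + 13)/(3/2) = 19.3333.
q₂(low-cost) = (46 − 9 − (1/2)·19.3333) = 27.3333.

27.33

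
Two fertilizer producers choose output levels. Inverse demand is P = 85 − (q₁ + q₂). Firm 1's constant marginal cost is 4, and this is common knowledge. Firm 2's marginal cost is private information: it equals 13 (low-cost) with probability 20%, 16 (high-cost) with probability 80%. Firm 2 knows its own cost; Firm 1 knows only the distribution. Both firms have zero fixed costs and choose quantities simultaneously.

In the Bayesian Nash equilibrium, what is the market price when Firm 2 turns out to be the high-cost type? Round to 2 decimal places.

35.10

Firm 2 with cost c maximizes (85 − (q₁+q₂) − c)·q₂, giving q₂(c) = (85 − c − q₁)/2.
E[c₂] = 0.2·13 + 0.8·16 = 15.4
Firm 1's FOC against E[q₂] yields q₁ = (85 − 2·4 + E[c₂])/3 = (85 − 8 + 15.4)/3 = 30.8.
q₂(high-cost) = 19.1, so P = 85 − (30.8 + 19.1) = 35.1.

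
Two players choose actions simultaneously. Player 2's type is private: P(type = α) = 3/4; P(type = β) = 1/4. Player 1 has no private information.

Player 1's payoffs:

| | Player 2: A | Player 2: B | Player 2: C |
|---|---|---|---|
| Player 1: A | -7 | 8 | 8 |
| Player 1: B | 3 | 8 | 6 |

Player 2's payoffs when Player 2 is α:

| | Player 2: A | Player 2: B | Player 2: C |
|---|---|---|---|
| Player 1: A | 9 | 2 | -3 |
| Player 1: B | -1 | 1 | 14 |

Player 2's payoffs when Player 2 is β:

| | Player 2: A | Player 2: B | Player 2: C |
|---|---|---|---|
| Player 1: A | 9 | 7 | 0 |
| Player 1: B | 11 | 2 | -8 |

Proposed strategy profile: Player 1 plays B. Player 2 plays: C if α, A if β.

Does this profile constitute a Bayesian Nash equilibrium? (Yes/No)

Yes

Player 1 plays B: E[B] = 3/4·(6) + 1/4·(3) = 21/4; E[A] = 17/4. Best-responding. ✓
Player 2 (type α), facing B: A gives -1, B gives 1, C gives 14. Proposed C is best. ✓
Player 2 (type β), facing B: A gives 11, B gives 2, C gives -8. Proposed A is best. ✓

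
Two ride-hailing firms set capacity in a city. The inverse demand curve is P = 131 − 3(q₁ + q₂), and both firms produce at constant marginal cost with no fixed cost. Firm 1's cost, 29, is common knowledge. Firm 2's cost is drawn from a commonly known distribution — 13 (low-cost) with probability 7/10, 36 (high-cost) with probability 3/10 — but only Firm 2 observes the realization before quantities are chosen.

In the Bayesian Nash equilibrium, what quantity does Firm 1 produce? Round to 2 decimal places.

10.32

Each type of Firm 2 best-responds to q₁; Firm 1 best-responds to the expected q₂ over Firm 2's types.
Firm 2 with cost c maximizes (131 − 3(q₁+q₂) − c)·q₂, giving q₂(c) = (131 − c − 3q₁)/6.
E[c₂] = 7/10·13 + 3/10·36 = 19.9
Firm 1's FOC against E[q₂] yields q₁ = (131 − 2·29 + E[c₂])/9 = (131 − 58 + 19.9)/9 = 10.3222.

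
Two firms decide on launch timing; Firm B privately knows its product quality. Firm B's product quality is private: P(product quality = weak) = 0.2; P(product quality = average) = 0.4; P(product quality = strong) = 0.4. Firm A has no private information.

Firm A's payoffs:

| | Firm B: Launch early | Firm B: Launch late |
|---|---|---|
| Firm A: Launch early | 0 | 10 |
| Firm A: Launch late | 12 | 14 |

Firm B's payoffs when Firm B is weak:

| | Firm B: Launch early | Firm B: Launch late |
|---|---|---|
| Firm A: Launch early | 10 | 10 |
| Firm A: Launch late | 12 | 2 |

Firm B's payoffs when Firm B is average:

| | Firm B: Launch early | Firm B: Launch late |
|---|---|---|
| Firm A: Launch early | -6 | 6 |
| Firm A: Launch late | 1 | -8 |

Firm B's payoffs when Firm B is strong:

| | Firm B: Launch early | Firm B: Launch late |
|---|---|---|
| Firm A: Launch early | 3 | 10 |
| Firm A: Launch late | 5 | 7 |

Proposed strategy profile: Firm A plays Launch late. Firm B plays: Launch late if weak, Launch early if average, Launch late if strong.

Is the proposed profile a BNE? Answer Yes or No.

No

A profile is a BNE iff every type of every player is best-responding given beliefs about the other side.
Firm A plays Launch late: E[Launch late] = 0.2·(14) + 0.4·(12) + 0.4·(14) = 13.2; E[Launch early] = 6. Best-responding. ✓
Firm B (product quality weak), facing Launch late: Launch early gives 12, Launch late gives 2. Proposed Launch late is not best — profitable deviation exists. ✗
Firm B (product quality average), facing Launch late: Launch early gives 1, Launch late gives -8. Proposed Launch early is best. ✓
Firm B (product quality strong), facing Launch late: Launch early gives 5, Launch late gives 7. Proposed Launch late is best. ✓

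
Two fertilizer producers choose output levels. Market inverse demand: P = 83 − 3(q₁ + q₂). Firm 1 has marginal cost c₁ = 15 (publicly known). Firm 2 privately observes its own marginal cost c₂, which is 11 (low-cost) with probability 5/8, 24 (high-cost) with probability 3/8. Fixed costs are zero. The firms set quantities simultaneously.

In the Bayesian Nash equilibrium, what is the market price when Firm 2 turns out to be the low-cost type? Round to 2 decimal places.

35.52

Type-c best response for Firm 2: q₂(c) = (83 − c)/6 − q₁/2.
Firm 1 maximizes expected profit; its first-order condition is 83 − 6q₁ − 3E[q₂] − 15 = 0.
Substituting E[q₂] and solving: E[c₂] = 15.875, so q₁ = (83 − 2·15 + 15.875)/9 = 7.65278.
q₂(low-cost) = 8.17361, so P = 83 − 3·(7.65278 + 8.17361) = 35.5208.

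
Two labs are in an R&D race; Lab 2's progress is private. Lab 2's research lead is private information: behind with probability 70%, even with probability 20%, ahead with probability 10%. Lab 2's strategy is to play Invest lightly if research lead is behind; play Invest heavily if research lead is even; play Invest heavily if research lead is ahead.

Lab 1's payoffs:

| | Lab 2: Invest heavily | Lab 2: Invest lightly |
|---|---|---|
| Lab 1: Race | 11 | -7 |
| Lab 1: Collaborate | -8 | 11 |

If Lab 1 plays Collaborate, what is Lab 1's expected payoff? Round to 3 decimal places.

5.300

E[Collaborate] = 0.7·11 + 0.2·(-8) + 0.1·(-8) = 7.7 + (-1.6) + (-0.8) = 5.3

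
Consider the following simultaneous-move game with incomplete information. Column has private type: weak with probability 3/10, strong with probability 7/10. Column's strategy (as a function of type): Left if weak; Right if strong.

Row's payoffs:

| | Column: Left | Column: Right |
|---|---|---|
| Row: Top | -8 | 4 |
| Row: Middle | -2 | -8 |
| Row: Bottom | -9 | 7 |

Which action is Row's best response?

Bottom

E[Top] = 3/10·(-8) + 7/10·(4) = 2/5
E[Middle] = 3/10·(-2) + 7/10·(-8) = -31/5
E[Bottom] = 3/10·(-9) + 7/10·(7) = 11/5
Best response: Bottom (11/5 is the largest).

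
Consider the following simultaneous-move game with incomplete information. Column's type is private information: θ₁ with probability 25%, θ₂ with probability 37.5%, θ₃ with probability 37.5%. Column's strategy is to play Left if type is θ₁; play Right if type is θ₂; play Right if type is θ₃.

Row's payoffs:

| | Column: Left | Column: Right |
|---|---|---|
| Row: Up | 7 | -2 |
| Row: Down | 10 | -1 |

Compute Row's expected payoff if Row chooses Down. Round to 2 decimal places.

E[Down] = 0.25·10 + 0.375·(-1) + 0.375·(-1) = 2.5 + (-0.375) + (-0.375) = 1.75

1.75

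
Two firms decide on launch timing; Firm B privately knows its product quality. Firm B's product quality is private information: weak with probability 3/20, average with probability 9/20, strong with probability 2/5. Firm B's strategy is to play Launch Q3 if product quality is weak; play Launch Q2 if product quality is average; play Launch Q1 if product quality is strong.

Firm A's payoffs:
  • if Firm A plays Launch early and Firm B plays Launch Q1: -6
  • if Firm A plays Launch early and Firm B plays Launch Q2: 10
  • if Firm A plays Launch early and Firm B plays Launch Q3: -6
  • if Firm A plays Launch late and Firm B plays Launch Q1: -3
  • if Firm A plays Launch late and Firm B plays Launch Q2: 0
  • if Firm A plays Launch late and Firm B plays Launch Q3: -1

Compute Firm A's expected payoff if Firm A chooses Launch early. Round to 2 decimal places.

E[Launch early] = 3/20·(-6) + 9/20·10 + 2/5·(-6) = (-9/10) + 9/2 + (-12/5) = 6/5

1.20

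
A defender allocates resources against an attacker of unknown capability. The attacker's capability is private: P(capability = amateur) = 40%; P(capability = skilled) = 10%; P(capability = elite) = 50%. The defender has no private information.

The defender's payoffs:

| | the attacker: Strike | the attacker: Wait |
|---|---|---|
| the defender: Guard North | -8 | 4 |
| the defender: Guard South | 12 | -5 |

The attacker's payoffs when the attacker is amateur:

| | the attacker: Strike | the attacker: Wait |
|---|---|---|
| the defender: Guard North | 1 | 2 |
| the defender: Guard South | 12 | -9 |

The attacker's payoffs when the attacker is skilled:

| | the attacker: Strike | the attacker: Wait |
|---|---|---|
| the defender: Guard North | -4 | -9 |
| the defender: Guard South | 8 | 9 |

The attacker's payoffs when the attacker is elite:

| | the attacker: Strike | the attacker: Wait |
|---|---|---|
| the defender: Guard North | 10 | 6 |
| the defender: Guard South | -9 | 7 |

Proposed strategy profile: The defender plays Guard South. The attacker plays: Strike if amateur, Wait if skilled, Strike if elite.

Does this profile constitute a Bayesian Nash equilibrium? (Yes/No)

The defender plays Guard South: E[Guard South] = 0.4·(12) + 0.1·(-5) + 0.5·(12) = 10.3; E[Guard North] = -6.8. Best-responding. ✓
The attacker (capability amateur), facing Guard South: Strike gives 12, Wait gives -9. Proposed Strike is best. ✓
The attacker (capability skilled), facing Guard South: Strike gives 8, Wait gives 9. Proposed Wait is best. ✓
The attacker (capability elite), facing Guard South: Strike gives -9, Wait gives 7. Proposed Strike is not best — profitable deviation exists. ✗

No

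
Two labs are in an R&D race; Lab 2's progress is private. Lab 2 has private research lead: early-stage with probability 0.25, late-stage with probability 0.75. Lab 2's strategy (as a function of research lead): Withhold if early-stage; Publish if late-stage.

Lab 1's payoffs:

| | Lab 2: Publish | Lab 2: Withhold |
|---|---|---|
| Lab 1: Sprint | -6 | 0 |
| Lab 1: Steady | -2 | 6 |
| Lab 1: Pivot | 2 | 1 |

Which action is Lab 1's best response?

E[Sprint] = 0.25·(0) + 0.75·(-6) = -4.5
E[Steady] = 0.25·(6) + 0.75·(-2) = 0
E[Pivot] = 0.25·(1) + 0.75·(2) = 1.75
Best response: Pivot (1.75 is the largest).

Pivot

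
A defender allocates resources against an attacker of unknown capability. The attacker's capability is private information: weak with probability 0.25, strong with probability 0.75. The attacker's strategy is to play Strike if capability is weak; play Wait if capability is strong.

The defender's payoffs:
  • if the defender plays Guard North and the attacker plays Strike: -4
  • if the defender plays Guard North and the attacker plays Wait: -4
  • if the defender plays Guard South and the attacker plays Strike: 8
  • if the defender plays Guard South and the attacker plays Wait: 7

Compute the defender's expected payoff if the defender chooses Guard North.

E[Guard North] = 0.25·(-4) + 0.75·(-4) = (-1) + (-3) = -4

-4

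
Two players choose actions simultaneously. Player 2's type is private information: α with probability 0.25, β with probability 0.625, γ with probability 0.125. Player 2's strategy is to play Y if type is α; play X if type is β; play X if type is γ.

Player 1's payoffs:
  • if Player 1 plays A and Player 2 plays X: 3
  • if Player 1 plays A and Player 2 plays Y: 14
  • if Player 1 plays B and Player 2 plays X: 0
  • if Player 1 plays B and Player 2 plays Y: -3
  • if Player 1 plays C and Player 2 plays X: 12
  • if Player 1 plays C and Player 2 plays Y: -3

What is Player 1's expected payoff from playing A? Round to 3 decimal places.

E[A] = 0.25·14 + 0.625·3 + 0.125·3 = 3.5 + 1.875 + 0.375 = 5.75

5.750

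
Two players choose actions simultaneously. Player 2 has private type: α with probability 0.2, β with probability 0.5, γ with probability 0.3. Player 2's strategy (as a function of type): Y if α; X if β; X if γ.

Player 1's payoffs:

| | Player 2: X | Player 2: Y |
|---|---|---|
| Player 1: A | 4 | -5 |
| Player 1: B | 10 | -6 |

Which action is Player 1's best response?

B

E[A] = 0.2·(-5) + 0.5·(4) + 0.3·(4) = 2.2
E[B] = 0.2·(-6) + 0.5·(10) + 0.3·(10) = 6.8
Best response: B (6.8 is the largest).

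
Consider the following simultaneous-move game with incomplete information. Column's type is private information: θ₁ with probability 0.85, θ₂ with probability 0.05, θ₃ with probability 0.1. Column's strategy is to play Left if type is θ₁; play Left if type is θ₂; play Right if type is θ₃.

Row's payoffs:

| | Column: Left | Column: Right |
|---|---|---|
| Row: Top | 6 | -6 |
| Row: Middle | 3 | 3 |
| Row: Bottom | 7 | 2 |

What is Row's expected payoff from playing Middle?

E[Middle] = 0.85·3 + 0.05·3 + 0.1·3 = 2.55 + 0.15 + 0.3 = 3

3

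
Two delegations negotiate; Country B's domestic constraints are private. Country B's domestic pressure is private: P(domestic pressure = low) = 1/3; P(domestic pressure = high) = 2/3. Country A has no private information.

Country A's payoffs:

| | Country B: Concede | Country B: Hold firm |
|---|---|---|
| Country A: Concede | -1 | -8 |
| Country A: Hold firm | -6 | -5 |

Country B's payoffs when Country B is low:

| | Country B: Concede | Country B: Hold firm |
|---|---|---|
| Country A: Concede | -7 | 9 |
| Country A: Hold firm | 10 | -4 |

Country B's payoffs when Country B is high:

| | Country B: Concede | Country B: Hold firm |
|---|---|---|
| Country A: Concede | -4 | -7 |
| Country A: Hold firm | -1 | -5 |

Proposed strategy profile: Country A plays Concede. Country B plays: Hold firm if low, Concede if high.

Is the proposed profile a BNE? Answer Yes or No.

Country A plays Concede: E[Concede] = 1/3·(-8) + 2/3·(-1) = -10/3; E[Hold firm] = -17/3. Best-responding. ✓
Country B (domestic pressure low), facing Concede: Concede gives -7, Hold firm gives 9. Proposed Hold firm is best. ✓
Country B (domestic pressure high), facing Concede: Concede gives -4, Hold firm gives -7. Proposed Concede is best. ✓

Yes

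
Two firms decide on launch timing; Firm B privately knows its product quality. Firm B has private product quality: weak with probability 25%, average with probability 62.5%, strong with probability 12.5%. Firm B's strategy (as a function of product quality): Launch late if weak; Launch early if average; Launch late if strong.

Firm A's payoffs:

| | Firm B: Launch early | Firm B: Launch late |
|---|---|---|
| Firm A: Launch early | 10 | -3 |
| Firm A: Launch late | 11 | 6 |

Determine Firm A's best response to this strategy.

E[Launch early] = 0.25·(-3) + 0.625·(10) + 0.125·(-3) = 5.125
E[Launch late] = 0.25·(6) + 0.625·(11) + 0.125·(6) = 9.125
Best response: Launch late (9.125 is the largest).

Launch late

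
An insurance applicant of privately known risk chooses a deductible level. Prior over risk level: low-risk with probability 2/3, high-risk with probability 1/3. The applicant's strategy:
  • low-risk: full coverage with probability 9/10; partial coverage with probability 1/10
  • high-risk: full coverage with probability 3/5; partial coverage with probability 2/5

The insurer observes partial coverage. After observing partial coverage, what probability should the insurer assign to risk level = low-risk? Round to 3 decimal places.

0.333

P(partial coverage) = (2/3)·(1/10) + (1/3)·(2/5) = 1/5
P(low-risk | partial coverage) = ((2/3)·(1/10)) / (1/5) = (1/15) / (1/5) = 1/3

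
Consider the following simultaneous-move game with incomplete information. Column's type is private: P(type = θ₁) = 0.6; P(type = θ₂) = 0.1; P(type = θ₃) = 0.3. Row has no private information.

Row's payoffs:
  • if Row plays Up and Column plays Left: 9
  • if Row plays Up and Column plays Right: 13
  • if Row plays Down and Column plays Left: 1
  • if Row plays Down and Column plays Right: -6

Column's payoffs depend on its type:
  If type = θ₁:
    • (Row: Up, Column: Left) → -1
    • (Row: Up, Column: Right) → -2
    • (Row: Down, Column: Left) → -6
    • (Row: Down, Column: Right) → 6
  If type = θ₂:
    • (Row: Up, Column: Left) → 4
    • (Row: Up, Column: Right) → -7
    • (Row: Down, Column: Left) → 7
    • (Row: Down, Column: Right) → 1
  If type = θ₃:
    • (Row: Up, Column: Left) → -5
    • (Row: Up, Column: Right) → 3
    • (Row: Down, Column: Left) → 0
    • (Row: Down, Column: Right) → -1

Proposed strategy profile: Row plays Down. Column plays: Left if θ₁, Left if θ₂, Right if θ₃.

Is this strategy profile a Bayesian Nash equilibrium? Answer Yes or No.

Row plays Down: E[Down] = 0.6·(1) + 0.1·(1) + 0.3·(-6) = -1.1; E[Up] = 10.2. Not best-responding. ✗
Column (type θ₁), facing Down: Left gives -6, Right gives 6. Proposed Left is not best — profitable deviation exists. ✗
Column (type θ₂), facing Down: Left gives 7, Right gives 1. Proposed Left is best. ✓
Column (type θ₃), facing Down: Left gives 0, Right gives -1. Proposed Right is not best — profitable deviation exists. ✗

No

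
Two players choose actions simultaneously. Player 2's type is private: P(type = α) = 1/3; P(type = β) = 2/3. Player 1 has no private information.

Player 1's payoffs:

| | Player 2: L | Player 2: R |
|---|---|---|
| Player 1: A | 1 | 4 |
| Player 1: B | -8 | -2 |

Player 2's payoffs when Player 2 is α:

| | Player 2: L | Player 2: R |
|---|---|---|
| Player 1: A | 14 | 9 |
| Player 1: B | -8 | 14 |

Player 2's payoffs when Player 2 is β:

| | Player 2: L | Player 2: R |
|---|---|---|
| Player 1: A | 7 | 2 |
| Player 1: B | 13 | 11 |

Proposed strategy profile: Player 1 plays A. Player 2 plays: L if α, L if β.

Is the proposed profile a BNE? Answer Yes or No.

Yes

A profile is a BNE iff every type of every player is best-responding given beliefs about the other side.
Player 1 plays A: E[A] = 1/3·(1) + 2/3·(1) = 1; E[B] = -8. Best-responding. ✓
Player 2 (type α), facing A: L gives 14, R gives 9. Proposed L is best. ✓
Player 2 (type β), facing A: L gives 7, R gives 2. Proposed L is best. ✓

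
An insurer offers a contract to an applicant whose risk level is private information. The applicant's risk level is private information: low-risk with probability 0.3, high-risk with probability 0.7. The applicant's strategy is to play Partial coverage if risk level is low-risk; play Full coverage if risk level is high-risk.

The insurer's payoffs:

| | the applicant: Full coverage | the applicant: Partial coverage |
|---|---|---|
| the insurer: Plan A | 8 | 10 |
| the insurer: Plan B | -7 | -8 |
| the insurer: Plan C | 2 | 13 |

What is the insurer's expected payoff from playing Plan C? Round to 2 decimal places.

5.30

Take the expectation over the applicant's risk level, weighting each type's action by its prior probability.
E[Plan C] = 0.3·13 + 0.7·2 = 3.9 + 1.4 = 5.3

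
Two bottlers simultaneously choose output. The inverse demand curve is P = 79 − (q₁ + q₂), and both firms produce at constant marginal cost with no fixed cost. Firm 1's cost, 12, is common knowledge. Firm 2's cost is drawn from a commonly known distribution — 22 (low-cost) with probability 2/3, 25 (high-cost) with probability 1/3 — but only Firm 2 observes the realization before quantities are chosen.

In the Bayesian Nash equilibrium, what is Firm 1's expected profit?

Type-c best response for Firm 2: q₂(c) = (79 − c)/2 − q₁/2.
Firm 1 maximizes expected profit; its first-order condition is 79 − 2q₁ − E[q₂] − 12 = 0.
Substituting E[q₂] and solving: E[c₂] = 23, so q₁ = (79 − 2·12 + 23)/3 = 26.
E[P] = 79 − (q₁ + E[q₂]) = 38; Firm 1's expected profit = (E[P] − 12)·q₁ = (38 − 12)·26 = 676.

676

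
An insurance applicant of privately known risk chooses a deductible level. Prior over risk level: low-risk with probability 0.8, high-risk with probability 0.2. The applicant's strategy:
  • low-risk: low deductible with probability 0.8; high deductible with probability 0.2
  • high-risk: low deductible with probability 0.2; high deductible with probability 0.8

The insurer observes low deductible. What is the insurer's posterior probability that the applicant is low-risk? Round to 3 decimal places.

P(low deductible) = 0.8·0.8 + 0.2·0.2 = 0.68
P(low-risk | low deductible) = (0.8·0.8) / 0.68 = 0.64 / 0.68 = 0.941176

0.941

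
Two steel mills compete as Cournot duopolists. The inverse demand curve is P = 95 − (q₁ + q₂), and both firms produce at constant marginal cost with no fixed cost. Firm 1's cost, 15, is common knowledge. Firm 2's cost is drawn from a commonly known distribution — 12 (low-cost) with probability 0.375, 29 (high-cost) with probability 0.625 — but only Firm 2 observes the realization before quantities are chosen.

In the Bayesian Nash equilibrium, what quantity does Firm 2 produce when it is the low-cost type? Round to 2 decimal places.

26.90

Type-c best response for Firm 2: q₂(c) = (95 − c)/2 − q₁/2.
Firm 1 maximizes expected profit; its first-order condition is 95 − 2q₁ − E[q₂] − 15 = 0.
Substituting E[q₂] and solving: E[c₂] = 22.625, so q₁ = (95 − 2·15 + 22.625)/3 = 29.2083.
q₂(low-cost) = (95 − 12 − 29.2083)/2 = 26.8958.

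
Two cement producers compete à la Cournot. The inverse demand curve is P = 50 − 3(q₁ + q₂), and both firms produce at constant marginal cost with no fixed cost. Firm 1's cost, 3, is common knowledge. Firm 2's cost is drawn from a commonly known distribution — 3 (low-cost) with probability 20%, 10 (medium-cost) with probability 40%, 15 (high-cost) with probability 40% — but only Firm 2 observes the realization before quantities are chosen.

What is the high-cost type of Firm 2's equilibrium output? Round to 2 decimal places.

Each type of Firm 2 best-responds to q₁; Firm 1 best-responds to the expected q₂ over Firm 2's types.
Firm 2 with cost c maximizes (50 − 3(q₁+q₂) − c)·q₂, giving q₂(c) = (50 − c − 3q₁)/6.
E[c₂] = 0.2·3 + 0.4·10 + 0.4·15 = 10.6
Firm 1's FOC against E[q₂] yields q₁ = (50 − 2·3 + E[c₂])/9 = (50 − 6 + 10.6)/9 = 6.06667.
q₂(high-cost) = (50 − 15 − 3·6.06667)/6 = 2.8.

2.80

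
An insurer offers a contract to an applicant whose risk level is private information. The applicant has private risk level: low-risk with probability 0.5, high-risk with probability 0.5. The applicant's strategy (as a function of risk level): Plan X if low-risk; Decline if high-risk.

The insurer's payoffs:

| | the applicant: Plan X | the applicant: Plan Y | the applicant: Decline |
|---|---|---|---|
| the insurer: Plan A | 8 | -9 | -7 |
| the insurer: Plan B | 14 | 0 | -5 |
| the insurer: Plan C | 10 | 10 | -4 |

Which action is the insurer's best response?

Plan B

Compute the insurer's expected payoff for each action, taking the expectation over the applicant's type.
E[Plan A] = 0.5·(8) + 0.5·(-7) = 0.5
E[Plan B] = 0.5·(14) + 0.5·(-5) = 4.5
E[Plan C] = 0.5·(10) + 0.5·(-4) = 3
Best response: Plan B (4.5 is the largest).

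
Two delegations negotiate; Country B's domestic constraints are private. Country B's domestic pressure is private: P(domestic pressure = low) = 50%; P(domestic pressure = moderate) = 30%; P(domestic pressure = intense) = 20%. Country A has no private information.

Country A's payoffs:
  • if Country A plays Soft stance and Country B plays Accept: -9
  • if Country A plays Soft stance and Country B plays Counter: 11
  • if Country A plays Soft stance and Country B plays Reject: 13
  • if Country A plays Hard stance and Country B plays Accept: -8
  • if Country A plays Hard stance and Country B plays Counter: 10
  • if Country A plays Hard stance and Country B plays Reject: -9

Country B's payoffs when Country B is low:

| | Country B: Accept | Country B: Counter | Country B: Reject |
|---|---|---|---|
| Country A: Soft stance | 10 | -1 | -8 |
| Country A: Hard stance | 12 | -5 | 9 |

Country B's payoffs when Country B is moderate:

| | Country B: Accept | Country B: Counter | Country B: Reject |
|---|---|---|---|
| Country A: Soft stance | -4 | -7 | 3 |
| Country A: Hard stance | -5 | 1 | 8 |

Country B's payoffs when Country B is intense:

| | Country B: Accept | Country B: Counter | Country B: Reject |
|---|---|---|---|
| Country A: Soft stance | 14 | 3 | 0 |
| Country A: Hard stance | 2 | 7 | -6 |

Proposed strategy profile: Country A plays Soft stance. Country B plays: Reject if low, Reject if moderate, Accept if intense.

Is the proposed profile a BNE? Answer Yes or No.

A profile is a BNE iff every type of every player is best-responding given beliefs about the other side.
Country A plays Soft stance: E[Soft stance] = 0.5·(13) + 0.3·(13) + 0.2·(-9) = 8.6; E[Hard stance] = -8.8. Best-responding. ✓
Country B (domestic pressure low), facing Soft stance: Accept gives 10, Counter gives -1, Reject gives -8. Proposed Reject is not best — profitable deviation exists. ✗
Country B (domestic pressure moderate), facing Soft stance: Accept gives -4, Counter gives -7, Reject gives 3. Proposed Reject is best. ✓
Country B (domestic pressure intense), facing Soft stance: Accept gives 14, Counter gives 3, Reject gives 0. Proposed Accept is best. ✓

No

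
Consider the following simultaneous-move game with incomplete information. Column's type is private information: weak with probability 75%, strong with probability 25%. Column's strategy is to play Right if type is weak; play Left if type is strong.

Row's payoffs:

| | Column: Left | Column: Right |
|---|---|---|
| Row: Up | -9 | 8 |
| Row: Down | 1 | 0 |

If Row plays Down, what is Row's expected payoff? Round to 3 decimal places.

0.250

Take the expectation over Column's type, weighting each type's action by its prior probability.
E[Down] = 0.75·0 + 0.25·1 = 0 + 0.25 = 0.25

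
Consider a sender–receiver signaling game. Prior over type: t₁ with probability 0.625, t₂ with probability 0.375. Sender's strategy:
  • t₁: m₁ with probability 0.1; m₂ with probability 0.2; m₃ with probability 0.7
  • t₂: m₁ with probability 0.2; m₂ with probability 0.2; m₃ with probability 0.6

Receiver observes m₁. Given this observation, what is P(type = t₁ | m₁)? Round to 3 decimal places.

P(m₁) = 0.625·0.1 + 0.375·0.2 = 0.1375
P(t₁ | m₁) = (0.625·0.1) / 0.1375 = 0.0625 / 0.1375 = 0.454545

0.455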